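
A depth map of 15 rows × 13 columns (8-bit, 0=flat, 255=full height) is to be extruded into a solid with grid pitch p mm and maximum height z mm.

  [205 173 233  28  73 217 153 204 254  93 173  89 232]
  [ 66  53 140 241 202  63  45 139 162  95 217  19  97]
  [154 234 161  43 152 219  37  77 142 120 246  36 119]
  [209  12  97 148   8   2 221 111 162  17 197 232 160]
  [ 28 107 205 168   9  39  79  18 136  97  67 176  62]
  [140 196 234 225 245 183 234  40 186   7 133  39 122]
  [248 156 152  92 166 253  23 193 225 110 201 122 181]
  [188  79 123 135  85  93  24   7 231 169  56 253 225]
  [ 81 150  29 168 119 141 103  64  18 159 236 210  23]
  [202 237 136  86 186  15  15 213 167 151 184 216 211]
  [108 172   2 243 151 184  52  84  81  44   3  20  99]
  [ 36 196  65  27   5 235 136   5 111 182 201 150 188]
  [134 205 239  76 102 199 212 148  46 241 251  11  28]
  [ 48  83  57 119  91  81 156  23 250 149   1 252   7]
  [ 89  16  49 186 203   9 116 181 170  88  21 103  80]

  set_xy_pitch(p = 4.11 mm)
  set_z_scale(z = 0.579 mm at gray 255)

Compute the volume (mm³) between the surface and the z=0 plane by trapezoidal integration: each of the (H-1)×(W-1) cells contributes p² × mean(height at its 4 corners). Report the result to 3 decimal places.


817.518

height_mm = gray/255 × 0.579; cell vol = 4.11² × mean(4 corners)
unit = 4.11² × 0.579 / (4×255) = 0.00958875 mm³ per gray-sum
row 0: Σ corner-gray over 12 cells = 6732  → 64.5515
row 1: Σ corner-gray over 12 cells = 6122  → 58.7023
row 2: Σ corner-gray over 12 cells = 5990  → 57.4366
row 3: Σ corner-gray over 12 cells = 5075  → 48.6629
row 4: Σ corner-gray over 12 cells = 5998  → 57.5133
row 5: Σ corner-gray over 12 cells = 7521  → 72.1170
row 6: Σ corner-gray over 12 cells = 6738  → 64.6090
row 7: Σ corner-gray over 12 cells = 5821  → 55.8161
row 8: Σ corner-gray over 12 cells = 6523  → 62.5474
row 9: Σ corner-gray over 12 cells = 5904  → 56.6120
row 10: Σ corner-gray over 12 cells = 5129  → 49.1807
row 11: Σ corner-gray over 12 cells = 6472  → 62.0584
row 12: Σ corner-gray over 12 cells = 6201  → 59.4598
row 13: Σ corner-gray over 12 cells = 5032  → 48.2506
Σ rows: total corner-gray = 85258  → 817.5177 mm³


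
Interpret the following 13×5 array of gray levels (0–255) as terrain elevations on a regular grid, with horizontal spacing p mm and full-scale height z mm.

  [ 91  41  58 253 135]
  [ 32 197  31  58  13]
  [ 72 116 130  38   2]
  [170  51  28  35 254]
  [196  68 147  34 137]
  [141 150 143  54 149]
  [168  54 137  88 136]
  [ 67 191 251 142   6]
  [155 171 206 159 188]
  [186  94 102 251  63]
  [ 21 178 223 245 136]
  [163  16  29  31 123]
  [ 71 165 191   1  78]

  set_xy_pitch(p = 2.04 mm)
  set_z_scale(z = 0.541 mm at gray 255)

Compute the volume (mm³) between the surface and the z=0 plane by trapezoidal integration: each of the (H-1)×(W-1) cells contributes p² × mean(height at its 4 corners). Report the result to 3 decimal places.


49.313

height_mm = gray/255 × 0.541; cell vol = 2.04² × mean(4 corners)
unit = 2.04² × 0.541 / (4×255) = 0.00220728 mm³ per gray-sum
row 0: Σ corner-gray over 4 cells = 1547  → 3.4147
row 1: Σ corner-gray over 4 cells = 1259  → 2.7790
row 2: Σ corner-gray over 4 cells = 1294  → 2.8562
row 3: Σ corner-gray over 4 cells = 1483  → 3.2734
row 4: Σ corner-gray over 4 cells = 1815  → 4.0062
row 5: Σ corner-gray over 4 cells = 1846  → 4.0746
row 6: Σ corner-gray over 4 cells = 2103  → 4.6419
row 7: Σ corner-gray over 4 cells = 2656  → 5.8625
row 8: Σ corner-gray over 4 cells = 2558  → 5.6462
row 9: Σ corner-gray over 4 cells = 2592  → 5.7213
row 10: Σ corner-gray over 4 cells = 1887  → 4.1651
row 11: Σ corner-gray over 4 cells = 1301  → 2.8717
Σ rows: total corner-gray = 22341  → 49.3128 mm³


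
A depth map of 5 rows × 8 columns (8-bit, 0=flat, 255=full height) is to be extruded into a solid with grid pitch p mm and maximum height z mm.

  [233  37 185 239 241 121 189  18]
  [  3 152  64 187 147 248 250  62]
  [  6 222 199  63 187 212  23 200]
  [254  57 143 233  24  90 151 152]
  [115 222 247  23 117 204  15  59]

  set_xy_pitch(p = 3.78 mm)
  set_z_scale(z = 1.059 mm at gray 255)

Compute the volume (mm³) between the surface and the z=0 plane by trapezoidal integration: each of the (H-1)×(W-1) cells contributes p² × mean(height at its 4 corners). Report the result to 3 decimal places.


height_mm = gray/255 × 1.059; cell vol = 3.78² × mean(4 corners)
unit = 3.78² × 1.059 / (4×255) = 0.0148347 mm³ per gray-sum
row 0: Σ corner-gray over 7 cells = 4436  → 65.8068
row 1: Σ corner-gray over 7 cells = 4179  → 61.9943
row 2: Σ corner-gray over 7 cells = 3820  → 56.6686
row 3: Σ corner-gray over 7 cells = 3632  → 53.8797
Σ rows: total corner-gray = 16067  → 238.3495 mm³

238.349


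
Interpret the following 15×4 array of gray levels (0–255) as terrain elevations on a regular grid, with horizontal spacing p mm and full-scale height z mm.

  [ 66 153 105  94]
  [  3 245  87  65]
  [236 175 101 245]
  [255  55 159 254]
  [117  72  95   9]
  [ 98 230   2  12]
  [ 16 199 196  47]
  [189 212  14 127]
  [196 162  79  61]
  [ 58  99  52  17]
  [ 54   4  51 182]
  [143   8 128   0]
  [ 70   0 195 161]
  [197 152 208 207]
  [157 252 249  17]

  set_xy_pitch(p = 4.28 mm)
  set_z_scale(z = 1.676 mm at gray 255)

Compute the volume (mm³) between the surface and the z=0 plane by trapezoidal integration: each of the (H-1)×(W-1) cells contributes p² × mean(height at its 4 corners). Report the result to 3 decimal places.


596.274

height_mm = gray/255 × 1.676; cell vol = 4.28² × mean(4 corners)
unit = 4.28² × 1.676 / (4×255) = 0.0300996 mm³ per gray-sum
row 0: Σ corner-gray over 3 cells = 1408  → 42.3803
row 1: Σ corner-gray over 3 cells = 1765  → 53.1259
row 2: Σ corner-gray over 3 cells = 1970  → 59.2963
row 3: Σ corner-gray over 3 cells = 1397  → 42.0492
row 4: Σ corner-gray over 3 cells = 1034  → 31.1230
row 5: Σ corner-gray over 3 cells = 1427  → 42.9522
row 6: Σ corner-gray over 3 cells = 1621  → 48.7915
row 7: Σ corner-gray over 3 cells = 1507  → 45.3602
row 8: Σ corner-gray over 3 cells = 1116  → 33.5912
row 9: Σ corner-gray over 3 cells = 723  → 21.7620
row 10: Σ corner-gray over 3 cells = 761  → 22.9058
row 11: Σ corner-gray over 3 cells = 1036  → 31.1832
row 12: Σ corner-gray over 3 cells = 1745  → 52.5239
row 13: Σ corner-gray over 3 cells = 2300  → 69.2292
Σ rows: total corner-gray = 19810  → 596.2740 mm³


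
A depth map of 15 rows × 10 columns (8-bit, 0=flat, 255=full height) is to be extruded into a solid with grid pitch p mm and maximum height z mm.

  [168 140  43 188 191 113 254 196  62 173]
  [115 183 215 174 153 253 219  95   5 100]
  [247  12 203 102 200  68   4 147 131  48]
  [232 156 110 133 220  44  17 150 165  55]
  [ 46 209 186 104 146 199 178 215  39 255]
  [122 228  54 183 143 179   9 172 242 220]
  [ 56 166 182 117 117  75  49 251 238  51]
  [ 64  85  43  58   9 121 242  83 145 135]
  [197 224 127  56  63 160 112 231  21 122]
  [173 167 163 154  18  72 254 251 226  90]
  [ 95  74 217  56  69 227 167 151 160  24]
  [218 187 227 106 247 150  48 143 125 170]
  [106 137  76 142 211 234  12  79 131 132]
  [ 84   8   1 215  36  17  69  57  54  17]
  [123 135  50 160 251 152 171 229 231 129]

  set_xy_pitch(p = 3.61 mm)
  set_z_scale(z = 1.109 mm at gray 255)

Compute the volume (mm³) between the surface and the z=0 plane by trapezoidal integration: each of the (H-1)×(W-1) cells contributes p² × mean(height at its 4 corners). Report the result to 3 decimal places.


height_mm = gray/255 × 1.109; cell vol = 3.61² × mean(4 corners)
unit = 3.61² × 1.109 / (4×255) = 0.0141692 mm³ per gray-sum
row 0: Σ corner-gray over 9 cells = 5524  → 78.2707
row 1: Σ corner-gray over 9 cells = 4838  → 68.5507
row 2: Σ corner-gray over 9 cells = 4306  → 61.0126
row 3: Σ corner-gray over 9 cells = 5130  → 72.6881
row 4: Σ corner-gray over 9 cells = 5615  → 79.5601
row 5: Σ corner-gray over 9 cells = 5259  → 74.5159
row 6: Σ corner-gray over 9 cells = 4268  → 60.4742
row 7: Σ corner-gray over 9 cells = 4078  → 57.7821
row 8: Σ corner-gray over 9 cells = 5180  → 73.3965
row 9: Σ corner-gray over 9 cells = 5234  → 74.1617
row 10: Σ corner-gray over 9 cells = 5215  → 73.8925
row 11: Σ corner-gray over 9 cells = 5136  → 72.7731
row 12: Σ corner-gray over 9 cells = 3297  → 46.7159
row 13: Σ corner-gray over 9 cells = 4025  → 57.0311
Σ rows: total corner-gray = 67105  → 950.8251 mm³

950.825


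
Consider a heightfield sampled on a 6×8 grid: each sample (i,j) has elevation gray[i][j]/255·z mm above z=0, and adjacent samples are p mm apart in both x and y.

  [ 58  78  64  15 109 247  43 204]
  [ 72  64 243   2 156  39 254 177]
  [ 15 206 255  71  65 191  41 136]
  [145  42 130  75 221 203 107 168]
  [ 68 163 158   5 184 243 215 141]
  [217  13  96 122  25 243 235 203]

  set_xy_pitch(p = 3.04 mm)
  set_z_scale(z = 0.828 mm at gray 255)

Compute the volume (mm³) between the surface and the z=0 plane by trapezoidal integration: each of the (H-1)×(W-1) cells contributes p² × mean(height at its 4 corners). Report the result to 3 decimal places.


138.322

height_mm = gray/255 × 0.828; cell vol = 3.04² × mean(4 corners)
unit = 3.04² × 0.828 / (4×255) = 0.007502 mm³ per gray-sum
row 0: Σ corner-gray over 7 cells = 3139  → 23.5488
row 1: Σ corner-gray over 7 cells = 3574  → 26.8122
row 2: Σ corner-gray over 7 cells = 3678  → 27.5924
row 3: Σ corner-gray over 7 cells = 4014  → 30.1130
row 4: Σ corner-gray over 7 cells = 4033  → 30.2556
Σ rows: total corner-gray = 18438  → 138.3220 mm³


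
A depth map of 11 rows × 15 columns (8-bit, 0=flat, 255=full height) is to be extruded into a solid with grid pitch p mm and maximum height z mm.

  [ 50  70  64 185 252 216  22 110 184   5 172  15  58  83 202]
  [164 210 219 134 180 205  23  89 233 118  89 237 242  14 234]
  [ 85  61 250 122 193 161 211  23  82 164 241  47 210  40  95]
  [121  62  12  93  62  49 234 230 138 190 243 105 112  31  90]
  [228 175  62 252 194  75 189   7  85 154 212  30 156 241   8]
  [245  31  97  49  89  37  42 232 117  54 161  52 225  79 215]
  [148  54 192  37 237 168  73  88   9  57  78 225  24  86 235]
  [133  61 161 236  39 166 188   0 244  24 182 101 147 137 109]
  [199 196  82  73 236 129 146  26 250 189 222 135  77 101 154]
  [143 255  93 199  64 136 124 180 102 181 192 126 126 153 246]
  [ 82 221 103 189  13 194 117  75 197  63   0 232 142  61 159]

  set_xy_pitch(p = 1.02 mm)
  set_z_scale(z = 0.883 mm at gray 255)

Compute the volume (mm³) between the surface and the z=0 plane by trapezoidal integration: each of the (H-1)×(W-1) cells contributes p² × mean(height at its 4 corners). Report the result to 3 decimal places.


height_mm = gray/255 × 0.883; cell vol = 1.02² × mean(4 corners)
unit = 1.02² × 0.883 / (4×255) = 0.00090066 mm³ per gray-sum
row 0: Σ corner-gray over 14 cells = 7508  → 6.7622
row 1: Σ corner-gray over 14 cells = 8174  → 7.3620
row 2: Σ corner-gray over 14 cells = 7123  → 6.4154
row 3: Σ corner-gray over 14 cells = 7233  → 6.5145
row 4: Σ corner-gray over 14 cells = 6890  → 6.2055
row 5: Σ corner-gray over 14 cells = 6029  → 5.4301
row 6: Σ corner-gray over 14 cells = 6653  → 5.9921
row 7: Σ corner-gray over 14 cells = 7691  → 6.9270
row 8: Σ corner-gray over 14 cells = 8328  → 7.5007
row 9: Σ corner-gray over 14 cells = 7706  → 6.9405
Σ rows: total corner-gray = 73335  → 66.0499 mm³

66.050


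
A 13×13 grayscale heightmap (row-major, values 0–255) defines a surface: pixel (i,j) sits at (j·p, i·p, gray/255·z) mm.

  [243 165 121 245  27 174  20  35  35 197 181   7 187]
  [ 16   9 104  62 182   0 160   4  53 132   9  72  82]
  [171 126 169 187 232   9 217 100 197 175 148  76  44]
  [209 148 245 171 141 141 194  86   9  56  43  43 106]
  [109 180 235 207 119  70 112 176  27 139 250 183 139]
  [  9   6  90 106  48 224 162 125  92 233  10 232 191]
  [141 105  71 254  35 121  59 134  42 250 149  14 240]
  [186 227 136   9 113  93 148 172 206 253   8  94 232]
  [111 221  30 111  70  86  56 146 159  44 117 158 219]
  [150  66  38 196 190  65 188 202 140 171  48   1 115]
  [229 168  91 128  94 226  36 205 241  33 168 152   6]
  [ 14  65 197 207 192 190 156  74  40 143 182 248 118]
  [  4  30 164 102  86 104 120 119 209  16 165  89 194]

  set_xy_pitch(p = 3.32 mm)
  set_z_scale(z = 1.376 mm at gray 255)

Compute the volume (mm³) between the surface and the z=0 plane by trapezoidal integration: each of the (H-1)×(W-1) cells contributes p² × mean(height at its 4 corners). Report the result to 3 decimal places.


height_mm = gray/255 × 1.376; cell vol = 3.32² × mean(4 corners)
unit = 3.32² × 1.376 / (4×255) = 0.0148694 mm³ per gray-sum
row 0: Σ corner-gray over 12 cells = 4516  → 67.1504
row 1: Σ corner-gray over 12 cells = 5159  → 76.7114
row 2: Σ corner-gray over 12 cells = 6356  → 94.5101
row 3: Σ corner-gray over 12 cells = 6513  → 96.8446
row 4: Σ corner-gray over 12 cells = 6500  → 96.6513
row 5: Σ corner-gray over 12 cells = 5705  → 84.8301
row 6: Σ corner-gray over 12 cells = 6185  → 91.9674
row 7: Σ corner-gray over 12 cells = 6062  → 90.1385
row 8: Σ corner-gray over 12 cells = 5601  → 83.2837
row 9: Σ corner-gray over 12 cells = 6194  → 92.1013
row 10: Σ corner-gray over 12 cells = 6839  → 101.6921
row 11: Σ corner-gray over 12 cells = 6126  → 91.0902
Σ rows: total corner-gray = 71756  → 1066.9711 mm³

1066.971


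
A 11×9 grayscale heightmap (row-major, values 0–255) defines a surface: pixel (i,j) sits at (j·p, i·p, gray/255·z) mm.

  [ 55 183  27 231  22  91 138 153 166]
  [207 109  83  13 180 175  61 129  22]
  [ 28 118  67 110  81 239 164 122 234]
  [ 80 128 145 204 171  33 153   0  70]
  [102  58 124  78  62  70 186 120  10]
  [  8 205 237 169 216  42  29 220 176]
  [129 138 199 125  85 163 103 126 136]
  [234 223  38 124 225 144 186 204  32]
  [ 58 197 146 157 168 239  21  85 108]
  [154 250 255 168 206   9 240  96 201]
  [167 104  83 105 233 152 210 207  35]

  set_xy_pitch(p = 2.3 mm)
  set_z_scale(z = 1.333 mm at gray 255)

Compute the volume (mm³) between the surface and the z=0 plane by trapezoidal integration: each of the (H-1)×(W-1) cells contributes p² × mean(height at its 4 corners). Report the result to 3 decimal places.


295.634

height_mm = gray/255 × 1.333; cell vol = 2.3² × mean(4 corners)
unit = 2.3² × 1.333 / (4×255) = 0.0069133 mm³ per gray-sum
row 0: Σ corner-gray over 8 cells = 3640  → 25.1644
row 1: Σ corner-gray over 8 cells = 3793  → 26.2222
row 2: Σ corner-gray over 8 cells = 3882  → 26.8374
row 3: Σ corner-gray over 8 cells = 3326  → 22.9936
row 4: Σ corner-gray over 8 cells = 3928  → 27.1555
row 5: Σ corner-gray over 8 cells = 4563  → 31.5454
row 6: Σ corner-gray over 8 cells = 4697  → 32.4718
row 7: Σ corner-gray over 8 cells = 4746  → 32.8105
row 8: Σ corner-gray over 8 cells = 4995  → 34.5320
row 9: Σ corner-gray over 8 cells = 5193  → 35.9008
Σ rows: total corner-gray = 42763  → 295.6336 mm³


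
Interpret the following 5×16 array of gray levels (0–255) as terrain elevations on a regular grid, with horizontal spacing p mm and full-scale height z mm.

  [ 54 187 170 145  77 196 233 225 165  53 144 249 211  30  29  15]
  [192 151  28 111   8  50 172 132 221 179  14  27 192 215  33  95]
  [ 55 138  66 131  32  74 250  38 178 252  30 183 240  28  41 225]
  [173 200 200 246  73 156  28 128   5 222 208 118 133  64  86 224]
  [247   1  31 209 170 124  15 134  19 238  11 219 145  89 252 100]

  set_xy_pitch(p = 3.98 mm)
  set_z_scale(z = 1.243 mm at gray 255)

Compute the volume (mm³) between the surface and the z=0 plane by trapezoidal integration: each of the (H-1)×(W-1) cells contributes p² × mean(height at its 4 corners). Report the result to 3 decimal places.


height_mm = gray/255 × 1.243; cell vol = 3.98² × mean(4 corners)
unit = 3.98² × 1.243 / (4×255) = 0.0193035 mm³ per gray-sum
row 0: Σ corner-gray over 15 cells = 7650  → 147.6721
row 1: Σ corner-gray over 15 cells = 6995  → 135.0283
row 2: Σ corner-gray over 15 cells = 7773  → 150.0465
row 3: Σ corner-gray over 15 cells = 7792  → 150.4132
Σ rows: total corner-gray = 30210  → 583.1601 mm³

583.160


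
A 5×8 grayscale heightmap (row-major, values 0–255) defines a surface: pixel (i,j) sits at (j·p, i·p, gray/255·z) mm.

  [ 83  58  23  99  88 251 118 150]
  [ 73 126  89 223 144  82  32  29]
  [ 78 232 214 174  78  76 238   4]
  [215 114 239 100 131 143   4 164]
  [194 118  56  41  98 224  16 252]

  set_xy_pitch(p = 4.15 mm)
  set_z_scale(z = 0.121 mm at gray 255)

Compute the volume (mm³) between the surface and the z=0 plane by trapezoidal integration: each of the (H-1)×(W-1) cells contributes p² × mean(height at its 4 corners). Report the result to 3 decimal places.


28.482

height_mm = gray/255 × 0.121; cell vol = 4.15² × mean(4 corners)
unit = 4.15² × 0.121 / (4×255) = 0.00204306 mm³ per gray-sum
row 0: Σ corner-gray over 7 cells = 3001  → 6.1312
row 1: Σ corner-gray over 7 cells = 3600  → 7.3550
row 2: Σ corner-gray over 7 cells = 3947  → 8.0640
row 3: Σ corner-gray over 7 cells = 3393  → 6.9321
Σ rows: total corner-gray = 13941  → 28.4823 mm³


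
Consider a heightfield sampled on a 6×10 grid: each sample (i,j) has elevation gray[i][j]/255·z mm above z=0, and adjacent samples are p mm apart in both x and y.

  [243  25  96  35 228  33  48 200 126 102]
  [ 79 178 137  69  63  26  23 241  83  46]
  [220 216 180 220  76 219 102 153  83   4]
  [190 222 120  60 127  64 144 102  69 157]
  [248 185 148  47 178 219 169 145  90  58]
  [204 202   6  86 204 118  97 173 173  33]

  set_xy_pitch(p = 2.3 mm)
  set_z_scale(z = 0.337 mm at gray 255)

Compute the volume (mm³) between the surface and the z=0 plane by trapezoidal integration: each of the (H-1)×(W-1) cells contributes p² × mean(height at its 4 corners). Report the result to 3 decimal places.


height_mm = gray/255 × 0.337; cell vol = 2.3² × mean(4 corners)
unit = 2.3² × 0.337 / (4×255) = 0.00174777 mm³ per gray-sum
row 0: Σ corner-gray over 9 cells = 3692  → 6.4528
row 1: Σ corner-gray over 9 cells = 4487  → 7.8423
row 2: Σ corner-gray over 9 cells = 4885  → 8.5379
row 3: Σ corner-gray over 9 cells = 4831  → 8.4435
row 4: Σ corner-gray over 9 cells = 5023  → 8.7791
Σ rows: total corner-gray = 22918  → 40.0555 mm³

40.055


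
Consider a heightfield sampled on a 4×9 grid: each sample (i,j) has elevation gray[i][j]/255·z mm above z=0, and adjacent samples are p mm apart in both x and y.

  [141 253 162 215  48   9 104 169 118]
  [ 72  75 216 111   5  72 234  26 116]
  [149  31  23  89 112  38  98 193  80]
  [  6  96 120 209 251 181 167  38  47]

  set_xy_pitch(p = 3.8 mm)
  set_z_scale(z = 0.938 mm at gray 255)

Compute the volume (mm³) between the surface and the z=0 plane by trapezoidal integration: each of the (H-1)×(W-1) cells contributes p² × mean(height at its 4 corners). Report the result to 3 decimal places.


139.192

height_mm = gray/255 × 0.938; cell vol = 3.8² × mean(4 corners)
unit = 3.8² × 0.938 / (4×255) = 0.0132791 mm³ per gray-sum
row 0: Σ corner-gray over 8 cells = 3845  → 51.0583
row 1: Σ corner-gray over 8 cells = 3063  → 40.6740
row 2: Σ corner-gray over 8 cells = 3574  → 47.4596
Σ rows: total corner-gray = 10482  → 139.1919 mm³


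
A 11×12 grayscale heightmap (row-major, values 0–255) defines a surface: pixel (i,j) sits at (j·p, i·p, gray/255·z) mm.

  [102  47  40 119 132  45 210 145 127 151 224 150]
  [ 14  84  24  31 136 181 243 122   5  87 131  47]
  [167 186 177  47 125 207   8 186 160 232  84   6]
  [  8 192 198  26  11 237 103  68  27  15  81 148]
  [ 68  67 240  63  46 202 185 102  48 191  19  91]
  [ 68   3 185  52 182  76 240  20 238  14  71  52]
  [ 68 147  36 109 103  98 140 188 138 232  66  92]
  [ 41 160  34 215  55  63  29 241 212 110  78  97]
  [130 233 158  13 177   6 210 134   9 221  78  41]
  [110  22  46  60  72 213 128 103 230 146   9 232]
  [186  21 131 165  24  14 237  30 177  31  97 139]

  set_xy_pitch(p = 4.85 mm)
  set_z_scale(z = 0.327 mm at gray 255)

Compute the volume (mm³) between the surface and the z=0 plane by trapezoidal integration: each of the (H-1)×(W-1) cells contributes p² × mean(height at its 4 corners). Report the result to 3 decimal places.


height_mm = gray/255 × 0.327; cell vol = 4.85² × mean(4 corners)
unit = 4.85² × 0.327 / (4×255) = 0.00754104 mm³ per gray-sum
row 0: Σ corner-gray over 11 cells = 4881  → 36.8078
row 1: Σ corner-gray over 11 cells = 5146  → 38.8062
row 2: Σ corner-gray over 11 cells = 5069  → 38.2255
row 3: Σ corner-gray over 11 cells = 4557  → 34.3645
row 4: Σ corner-gray over 11 cells = 4767  → 35.9481
row 5: Σ corner-gray over 11 cells = 4956  → 37.3734
row 6: Σ corner-gray over 11 cells = 5206  → 39.2586
row 7: Σ corner-gray over 11 cells = 5181  → 39.0701
row 8: Σ corner-gray over 11 cells = 5049  → 38.0747
row 9: Σ corner-gray over 11 cells = 4579  → 34.5304
Σ rows: total corner-gray = 49391  → 372.4593 mm³

372.459


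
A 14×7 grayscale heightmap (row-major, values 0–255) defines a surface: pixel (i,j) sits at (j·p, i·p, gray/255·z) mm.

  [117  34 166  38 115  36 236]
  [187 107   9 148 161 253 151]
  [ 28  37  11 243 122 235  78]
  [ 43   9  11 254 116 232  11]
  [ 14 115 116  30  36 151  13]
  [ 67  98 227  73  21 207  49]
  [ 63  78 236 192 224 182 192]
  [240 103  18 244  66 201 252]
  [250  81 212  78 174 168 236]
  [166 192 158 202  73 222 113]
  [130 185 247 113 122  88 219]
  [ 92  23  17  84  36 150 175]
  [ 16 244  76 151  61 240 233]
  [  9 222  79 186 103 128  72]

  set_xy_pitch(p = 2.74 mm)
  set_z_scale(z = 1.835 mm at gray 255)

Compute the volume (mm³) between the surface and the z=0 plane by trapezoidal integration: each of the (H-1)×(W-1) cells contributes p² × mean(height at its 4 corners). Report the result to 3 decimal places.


height_mm = gray/255 × 1.835; cell vol = 2.74² × mean(4 corners)
unit = 2.74² × 1.835 / (4×255) = 0.0135063 mm³ per gray-sum
row 0: Σ corner-gray over 6 cells = 2825  → 38.1554
row 1: Σ corner-gray over 6 cells = 3096  → 41.8156
row 2: Σ corner-gray over 6 cells = 2700  → 36.4671
row 3: Σ corner-gray over 6 cells = 2221  → 29.9975
row 4: Σ corner-gray over 6 cells = 2291  → 30.9430
row 5: Σ corner-gray over 6 cells = 3447  → 46.5563
row 6: Σ corner-gray over 6 cells = 3835  → 51.7967
row 7: Σ corner-gray over 6 cells = 3668  → 49.5412
row 8: Σ corner-gray over 6 cells = 3885  → 52.4721
row 9: Σ corner-gray over 6 cells = 3832  → 51.7562
row 10: Σ corner-gray over 6 cells = 2746  → 37.0884
row 11: Σ corner-gray over 6 cells = 2680  → 36.1969
row 12: Σ corner-gray over 6 cells = 3310  → 44.7059
Σ rows: total corner-gray = 40536  → 547.4922 mm³

547.492


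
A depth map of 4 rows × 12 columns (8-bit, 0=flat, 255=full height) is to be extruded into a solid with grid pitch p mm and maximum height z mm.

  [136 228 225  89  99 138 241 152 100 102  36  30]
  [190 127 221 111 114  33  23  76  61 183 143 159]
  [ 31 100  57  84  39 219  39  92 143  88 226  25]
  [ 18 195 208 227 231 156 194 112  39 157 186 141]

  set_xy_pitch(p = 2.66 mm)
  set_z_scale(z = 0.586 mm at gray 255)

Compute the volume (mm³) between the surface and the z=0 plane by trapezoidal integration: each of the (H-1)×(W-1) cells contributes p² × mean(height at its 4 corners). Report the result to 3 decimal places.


height_mm = gray/255 × 0.586; cell vol = 2.66² × mean(4 corners)
unit = 2.66² × 0.586 / (4×255) = 0.004065 mm³ per gray-sum
row 0: Σ corner-gray over 11 cells = 5519  → 22.4347
row 1: Σ corner-gray over 11 cells = 4763  → 19.3616
row 2: Σ corner-gray over 11 cells = 5799  → 23.5729
Σ rows: total corner-gray = 16081  → 65.3693 mm³

65.369


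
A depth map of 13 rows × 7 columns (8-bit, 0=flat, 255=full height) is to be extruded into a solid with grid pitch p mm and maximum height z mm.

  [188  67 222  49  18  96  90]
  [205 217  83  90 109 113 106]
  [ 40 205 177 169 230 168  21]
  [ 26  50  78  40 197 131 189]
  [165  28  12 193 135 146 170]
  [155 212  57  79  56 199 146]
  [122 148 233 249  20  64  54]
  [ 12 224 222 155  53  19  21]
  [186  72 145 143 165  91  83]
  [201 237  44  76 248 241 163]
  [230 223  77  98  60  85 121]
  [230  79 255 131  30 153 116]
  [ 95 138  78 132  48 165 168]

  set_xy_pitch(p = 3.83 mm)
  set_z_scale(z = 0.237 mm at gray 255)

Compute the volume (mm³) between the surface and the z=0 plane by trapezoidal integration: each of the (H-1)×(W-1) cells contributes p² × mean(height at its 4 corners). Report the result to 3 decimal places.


125.929

height_mm = gray/255 × 0.237; cell vol = 3.83² × mean(4 corners)
unit = 3.83² × 0.237 / (4×255) = 0.00340836 mm³ per gray-sum
row 0: Σ corner-gray over 6 cells = 2717  → 9.2605
row 1: Σ corner-gray over 6 cells = 3494  → 11.9088
row 2: Σ corner-gray over 6 cells = 3166  → 10.7909
row 3: Σ corner-gray over 6 cells = 2570  → 8.7595
row 4: Σ corner-gray over 6 cells = 2870  → 9.7820
row 5: Σ corner-gray over 6 cells = 3111  → 10.6034
row 6: Σ corner-gray over 6 cells = 2983  → 10.1671
row 7: Σ corner-gray over 6 cells = 2880  → 9.8161
row 8: Σ corner-gray over 6 cells = 3557  → 12.1235
row 9: Σ corner-gray over 6 cells = 3493  → 11.9054
row 10: Σ corner-gray over 6 cells = 3079  → 10.4943
row 11: Σ corner-gray over 6 cells = 3027  → 10.3171
Σ rows: total corner-gray = 36947  → 125.9288 mm³


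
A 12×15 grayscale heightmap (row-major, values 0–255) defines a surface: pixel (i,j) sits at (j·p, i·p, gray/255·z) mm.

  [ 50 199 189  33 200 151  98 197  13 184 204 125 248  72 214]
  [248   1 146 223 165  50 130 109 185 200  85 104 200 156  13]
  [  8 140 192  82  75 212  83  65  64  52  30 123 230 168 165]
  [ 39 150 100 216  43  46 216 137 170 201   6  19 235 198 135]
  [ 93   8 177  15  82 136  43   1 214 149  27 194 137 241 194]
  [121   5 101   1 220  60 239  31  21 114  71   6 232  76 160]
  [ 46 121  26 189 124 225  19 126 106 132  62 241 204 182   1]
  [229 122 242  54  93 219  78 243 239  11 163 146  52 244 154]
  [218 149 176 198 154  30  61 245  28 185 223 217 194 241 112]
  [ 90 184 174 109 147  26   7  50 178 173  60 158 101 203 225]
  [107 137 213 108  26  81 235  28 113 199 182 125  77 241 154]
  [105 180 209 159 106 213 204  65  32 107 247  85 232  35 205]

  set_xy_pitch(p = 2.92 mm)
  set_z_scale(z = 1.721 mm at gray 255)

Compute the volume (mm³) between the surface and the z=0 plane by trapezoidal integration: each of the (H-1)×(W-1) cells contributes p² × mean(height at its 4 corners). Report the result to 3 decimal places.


height_mm = gray/255 × 1.721; cell vol = 2.92² × mean(4 corners)
unit = 2.92² × 1.721 / (4×255) = 0.0143862 mm³ per gray-sum
row 0: Σ corner-gray over 14 cells = 7859  → 113.0612
row 1: Σ corner-gray over 14 cells = 6974  → 100.3294
row 2: Σ corner-gray over 14 cells = 6853  → 98.5887
row 3: Σ corner-gray over 14 cells = 6783  → 97.5817
row 4: Σ corner-gray over 14 cells = 5770  → 83.0084
row 5: Σ corner-gray over 14 cells = 6196  → 89.1370
row 6: Σ corner-gray over 14 cells = 7756  → 111.5794
row 7: Σ corner-gray over 14 cells = 8727  → 125.5485
row 8: Σ corner-gray over 14 cells = 7987  → 114.9027
row 9: Σ corner-gray over 14 cells = 7246  → 104.2425
row 10: Σ corner-gray over 14 cells = 7849  → 112.9174
Σ rows: total corner-gray = 80000  → 1150.8968 mm³

1150.897


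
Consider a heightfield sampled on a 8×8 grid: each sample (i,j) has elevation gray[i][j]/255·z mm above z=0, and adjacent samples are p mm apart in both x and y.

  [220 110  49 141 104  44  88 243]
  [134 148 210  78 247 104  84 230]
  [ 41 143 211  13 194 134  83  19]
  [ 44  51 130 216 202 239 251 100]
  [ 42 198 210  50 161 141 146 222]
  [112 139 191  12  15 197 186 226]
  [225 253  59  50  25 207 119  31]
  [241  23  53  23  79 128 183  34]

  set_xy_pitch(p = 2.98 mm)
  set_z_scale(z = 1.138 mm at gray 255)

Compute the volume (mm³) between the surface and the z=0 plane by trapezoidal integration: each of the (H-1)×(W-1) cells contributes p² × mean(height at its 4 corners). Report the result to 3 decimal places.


height_mm = gray/255 × 1.138; cell vol = 2.98² × mean(4 corners)
unit = 2.98² × 1.138 / (4×255) = 0.00990774 mm³ per gray-sum
row 0: Σ corner-gray over 7 cells = 3641  → 36.0741
row 1: Σ corner-gray over 7 cells = 3722  → 36.8766
row 2: Σ corner-gray over 7 cells = 3938  → 39.0167
row 3: Σ corner-gray over 7 cells = 4398  → 43.5742
row 4: Σ corner-gray over 7 cells = 3894  → 38.5807
row 5: Σ corner-gray over 7 cells = 3500  → 34.6771
row 6: Σ corner-gray over 7 cells = 2935  → 29.0792
Σ rows: total corner-gray = 26028  → 257.8787 mm³

257.879


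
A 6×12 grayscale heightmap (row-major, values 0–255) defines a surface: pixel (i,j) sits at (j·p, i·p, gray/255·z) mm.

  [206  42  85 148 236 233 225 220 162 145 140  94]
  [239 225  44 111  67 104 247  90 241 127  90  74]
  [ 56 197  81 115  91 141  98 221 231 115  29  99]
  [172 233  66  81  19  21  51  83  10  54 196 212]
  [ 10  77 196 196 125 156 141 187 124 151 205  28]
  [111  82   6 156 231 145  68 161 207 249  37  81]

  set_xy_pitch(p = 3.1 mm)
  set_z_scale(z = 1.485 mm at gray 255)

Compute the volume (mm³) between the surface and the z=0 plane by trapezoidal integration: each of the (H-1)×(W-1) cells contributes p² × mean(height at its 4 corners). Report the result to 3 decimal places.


397.009

height_mm = gray/255 × 1.485; cell vol = 3.1² × mean(4 corners)
unit = 3.1² × 1.485 / (4×255) = 0.013991 mm³ per gray-sum
row 0: Σ corner-gray over 11 cells = 6577  → 92.0190
row 1: Σ corner-gray over 11 cells = 5798  → 81.1200
row 2: Σ corner-gray over 11 cells = 4805  → 67.2269
row 3: Σ corner-gray over 11 cells = 5166  → 72.2777
row 4: Σ corner-gray over 11 cells = 6030  → 84.3659
Σ rows: total corner-gray = 28376  → 397.0095 mm³


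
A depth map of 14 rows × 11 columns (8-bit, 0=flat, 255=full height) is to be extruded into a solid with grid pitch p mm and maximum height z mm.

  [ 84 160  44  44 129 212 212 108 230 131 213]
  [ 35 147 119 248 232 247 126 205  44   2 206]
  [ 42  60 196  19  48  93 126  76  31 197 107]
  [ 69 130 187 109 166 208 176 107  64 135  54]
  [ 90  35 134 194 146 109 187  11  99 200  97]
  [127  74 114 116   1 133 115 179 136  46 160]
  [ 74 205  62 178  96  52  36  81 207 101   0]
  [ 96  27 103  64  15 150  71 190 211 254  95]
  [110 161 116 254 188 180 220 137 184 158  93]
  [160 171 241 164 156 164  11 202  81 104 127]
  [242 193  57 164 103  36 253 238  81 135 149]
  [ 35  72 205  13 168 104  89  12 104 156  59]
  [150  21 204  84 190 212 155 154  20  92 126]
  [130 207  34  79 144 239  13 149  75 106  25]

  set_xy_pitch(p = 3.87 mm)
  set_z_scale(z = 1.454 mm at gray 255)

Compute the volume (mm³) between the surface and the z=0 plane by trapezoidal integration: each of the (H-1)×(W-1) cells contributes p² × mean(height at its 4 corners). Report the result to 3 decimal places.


1397.064

height_mm = gray/255 × 1.454; cell vol = 3.87² × mean(4 corners)
unit = 3.87² × 1.454 / (4×255) = 0.0213494 mm³ per gray-sum
row 0: Σ corner-gray over 10 cells = 5818  → 124.2109
row 1: Σ corner-gray over 10 cells = 4822  → 102.9469
row 2: Σ corner-gray over 10 cells = 4528  → 96.6702
row 3: Σ corner-gray over 10 cells = 5104  → 108.9675
row 4: Σ corner-gray over 10 cells = 4532  → 96.7556
row 5: Σ corner-gray over 10 cells = 4225  → 90.2013
row 6: Σ corner-gray over 10 cells = 4471  → 95.4533
row 7: Σ corner-gray over 10 cells = 5760  → 122.9727
row 8: Σ corner-gray over 10 cells = 6274  → 133.9463
row 9: Σ corner-gray over 10 cells = 5786  → 123.5278
row 10: Σ corner-gray over 10 cells = 4851  → 103.5661
row 11: Σ corner-gray over 10 cells = 4480  → 95.6454
row 12: Σ corner-gray over 10 cells = 4787  → 102.1997
Σ rows: total corner-gray = 65438  → 1397.0636 mm³


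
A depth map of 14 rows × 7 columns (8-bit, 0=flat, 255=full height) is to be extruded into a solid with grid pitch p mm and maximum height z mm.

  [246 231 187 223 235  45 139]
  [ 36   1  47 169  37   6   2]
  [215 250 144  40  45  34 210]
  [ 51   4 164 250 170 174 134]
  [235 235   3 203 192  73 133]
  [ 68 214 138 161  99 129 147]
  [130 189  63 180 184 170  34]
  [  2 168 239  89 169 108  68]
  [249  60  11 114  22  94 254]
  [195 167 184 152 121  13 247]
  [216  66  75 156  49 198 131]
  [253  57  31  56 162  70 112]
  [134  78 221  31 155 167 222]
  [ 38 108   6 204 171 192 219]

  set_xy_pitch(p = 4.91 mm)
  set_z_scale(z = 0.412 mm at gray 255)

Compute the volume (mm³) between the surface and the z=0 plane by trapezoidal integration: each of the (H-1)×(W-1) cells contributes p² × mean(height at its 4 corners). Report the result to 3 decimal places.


379.832

height_mm = gray/255 × 0.412; cell vol = 4.91² × mean(4 corners)
unit = 4.91² × 0.412 / (4×255) = 0.00973778 mm³ per gray-sum
row 0: Σ corner-gray over 6 cells = 2785  → 27.1197
row 1: Σ corner-gray over 6 cells = 2009  → 19.5632
row 2: Σ corner-gray over 6 cells = 3160  → 30.7714
row 3: Σ corner-gray over 6 cells = 3489  → 33.9751
row 4: Σ corner-gray over 6 cells = 3477  → 33.8583
row 5: Σ corner-gray over 6 cells = 3433  → 33.4298
row 6: Σ corner-gray over 6 cells = 3352  → 32.6410
row 7: Σ corner-gray over 6 cells = 2721  → 26.4965
row 8: Σ corner-gray over 6 cells = 2821  → 27.4703
row 9: Σ corner-gray over 6 cells = 3151  → 30.6837
row 10: Σ corner-gray over 6 cells = 2552  → 24.8508
row 11: Σ corner-gray over 6 cells = 2777  → 27.0418
row 12: Σ corner-gray over 6 cells = 3279  → 31.9302
Σ rows: total corner-gray = 39006  → 379.8319 mm³


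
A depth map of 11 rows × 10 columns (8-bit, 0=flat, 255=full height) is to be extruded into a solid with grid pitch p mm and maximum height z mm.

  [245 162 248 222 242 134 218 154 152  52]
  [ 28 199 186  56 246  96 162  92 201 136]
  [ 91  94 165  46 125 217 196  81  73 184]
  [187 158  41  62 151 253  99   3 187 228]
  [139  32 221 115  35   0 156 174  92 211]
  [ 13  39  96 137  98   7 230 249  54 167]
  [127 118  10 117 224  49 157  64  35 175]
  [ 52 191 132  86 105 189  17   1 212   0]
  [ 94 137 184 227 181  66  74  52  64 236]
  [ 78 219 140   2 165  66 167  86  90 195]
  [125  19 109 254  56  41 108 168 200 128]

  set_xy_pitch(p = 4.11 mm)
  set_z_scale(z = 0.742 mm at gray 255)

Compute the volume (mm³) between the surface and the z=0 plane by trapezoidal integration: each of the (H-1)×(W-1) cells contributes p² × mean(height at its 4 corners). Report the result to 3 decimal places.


545.718

height_mm = gray/255 × 0.742; cell vol = 4.11² × mean(4 corners)
unit = 4.11² × 0.742 / (4×255) = 0.0122882 mm³ per gray-sum
row 0: Σ corner-gray over 9 cells = 6001  → 73.7413
row 1: Σ corner-gray over 9 cells = 4909  → 60.3226
row 2: Σ corner-gray over 9 cells = 4592  → 56.4273
row 3: Σ corner-gray over 9 cells = 4323  → 53.1218
row 4: Σ corner-gray over 9 cells = 4000  → 49.1527
row 5: Σ corner-gray over 9 cells = 3850  → 47.3095
row 6: Σ corner-gray over 9 cells = 3768  → 46.3018
row 7: Σ corner-gray over 9 cells = 4218  → 51.8315
row 8: Σ corner-gray over 9 cells = 4443  → 54.5964
row 9: Σ corner-gray over 9 cells = 4306  → 52.9129
Σ rows: total corner-gray = 44410  → 545.7178 mm³


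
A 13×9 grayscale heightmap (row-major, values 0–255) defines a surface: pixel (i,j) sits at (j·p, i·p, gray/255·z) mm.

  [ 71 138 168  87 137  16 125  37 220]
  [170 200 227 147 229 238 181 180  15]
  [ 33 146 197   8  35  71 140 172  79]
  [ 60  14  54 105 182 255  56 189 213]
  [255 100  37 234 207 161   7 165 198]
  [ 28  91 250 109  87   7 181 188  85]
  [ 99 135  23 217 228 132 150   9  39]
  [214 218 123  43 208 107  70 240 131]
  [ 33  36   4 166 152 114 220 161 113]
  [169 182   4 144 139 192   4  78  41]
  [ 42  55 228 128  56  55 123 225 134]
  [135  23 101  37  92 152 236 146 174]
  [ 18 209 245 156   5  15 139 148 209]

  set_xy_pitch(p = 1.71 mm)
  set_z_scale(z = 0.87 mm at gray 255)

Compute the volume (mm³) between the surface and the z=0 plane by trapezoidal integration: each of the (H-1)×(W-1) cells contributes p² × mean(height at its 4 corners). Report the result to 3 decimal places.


121.492

height_mm = gray/255 × 0.87; cell vol = 1.71² × mean(4 corners)
unit = 1.71² × 0.87 / (4×255) = 0.00249409 mm³ per gray-sum
row 0: Σ corner-gray over 8 cells = 4696  → 11.7122
row 1: Σ corner-gray over 8 cells = 4639  → 11.5701
row 2: Σ corner-gray over 8 cells = 3633  → 9.0610
row 3: Σ corner-gray over 8 cells = 4258  → 10.6198
row 4: Σ corner-gray over 8 cells = 4214  → 10.5101
row 5: Σ corner-gray over 8 cells = 3865  → 9.6396
row 6: Σ corner-gray over 8 cells = 4289  → 10.6971
row 7: Σ corner-gray over 8 cells = 4215  → 10.5126
row 8: Σ corner-gray over 8 cells = 3548  → 8.8490
row 9: Σ corner-gray over 8 cells = 3612  → 9.0086
row 10: Σ corner-gray over 8 cells = 3799  → 9.4750
row 11: Σ corner-gray over 8 cells = 3944  → 9.8367
Σ rows: total corner-gray = 48712  → 121.4919 mm³


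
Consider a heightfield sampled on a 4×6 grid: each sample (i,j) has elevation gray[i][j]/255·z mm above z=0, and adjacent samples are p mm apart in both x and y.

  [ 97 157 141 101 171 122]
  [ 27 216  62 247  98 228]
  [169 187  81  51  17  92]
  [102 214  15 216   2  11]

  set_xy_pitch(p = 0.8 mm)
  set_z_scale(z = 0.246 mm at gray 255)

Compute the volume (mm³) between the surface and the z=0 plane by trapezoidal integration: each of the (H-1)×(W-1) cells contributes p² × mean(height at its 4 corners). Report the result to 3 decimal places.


height_mm = gray/255 × 0.246; cell vol = 0.8² × mean(4 corners)
unit = 0.8² × 0.246 / (4×255) = 0.000154353 mm³ per gray-sum
row 0: Σ corner-gray over 5 cells = 2860  → 0.4414
row 1: Σ corner-gray over 5 cells = 2434  → 0.3757
row 2: Σ corner-gray over 5 cells = 1940  → 0.2994
Σ rows: total corner-gray = 7234  → 1.1166 mm³

1.117


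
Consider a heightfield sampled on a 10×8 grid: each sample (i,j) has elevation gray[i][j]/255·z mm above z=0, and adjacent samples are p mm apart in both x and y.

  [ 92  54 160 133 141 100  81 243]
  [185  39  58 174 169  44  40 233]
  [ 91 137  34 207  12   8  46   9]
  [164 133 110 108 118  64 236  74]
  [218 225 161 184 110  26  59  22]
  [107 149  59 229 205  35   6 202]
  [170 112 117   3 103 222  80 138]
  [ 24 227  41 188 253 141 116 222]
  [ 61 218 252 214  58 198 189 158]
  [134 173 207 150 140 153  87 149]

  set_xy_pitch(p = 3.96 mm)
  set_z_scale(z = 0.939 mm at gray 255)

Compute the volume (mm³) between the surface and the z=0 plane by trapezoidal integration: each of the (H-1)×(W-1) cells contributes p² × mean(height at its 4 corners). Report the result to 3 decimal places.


456.187

height_mm = gray/255 × 0.939; cell vol = 3.96² × mean(4 corners)
unit = 3.96² × 0.939 / (4×255) = 0.0144363 mm³ per gray-sum
row 0: Σ corner-gray over 7 cells = 3139  → 45.3155
row 1: Σ corner-gray over 7 cells = 2454  → 35.4267
row 2: Σ corner-gray over 7 cells = 2764  → 39.9019
row 3: Σ corner-gray over 7 cells = 3546  → 51.1911
row 4: Σ corner-gray over 7 cells = 3445  → 49.7330
row 5: Σ corner-gray over 7 cells = 3257  → 47.0190
row 6: Σ corner-gray over 7 cells = 3760  → 54.2805
row 7: Σ corner-gray over 7 cells = 4655  → 67.2010
row 8: Σ corner-gray over 7 cells = 4580  → 66.1182
Σ rows: total corner-gray = 31600  → 456.1870 mm³


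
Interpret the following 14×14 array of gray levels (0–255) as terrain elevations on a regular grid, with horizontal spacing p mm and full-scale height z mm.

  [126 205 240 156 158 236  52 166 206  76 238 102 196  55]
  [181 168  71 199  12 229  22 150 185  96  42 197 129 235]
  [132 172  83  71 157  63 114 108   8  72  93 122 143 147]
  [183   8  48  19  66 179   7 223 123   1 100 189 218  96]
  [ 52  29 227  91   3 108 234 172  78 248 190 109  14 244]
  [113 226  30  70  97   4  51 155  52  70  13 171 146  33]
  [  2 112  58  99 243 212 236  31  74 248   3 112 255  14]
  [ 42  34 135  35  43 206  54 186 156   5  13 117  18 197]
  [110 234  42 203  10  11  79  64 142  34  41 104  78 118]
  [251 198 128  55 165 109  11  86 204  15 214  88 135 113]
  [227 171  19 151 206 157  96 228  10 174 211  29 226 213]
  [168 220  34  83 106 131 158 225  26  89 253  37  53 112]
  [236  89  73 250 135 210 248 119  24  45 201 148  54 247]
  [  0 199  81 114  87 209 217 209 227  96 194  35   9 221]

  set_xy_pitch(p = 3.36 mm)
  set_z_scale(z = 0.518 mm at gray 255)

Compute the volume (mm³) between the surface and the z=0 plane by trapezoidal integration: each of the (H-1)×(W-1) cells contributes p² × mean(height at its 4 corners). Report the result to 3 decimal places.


height_mm = gray/255 × 0.518; cell vol = 3.36² × mean(4 corners)
unit = 3.36² × 0.518 / (4×255) = 0.00573335 mm³ per gray-sum
row 0: Σ corner-gray over 13 cells = 7659  → 43.9117
row 1: Σ corner-gray over 13 cells = 6107  → 35.0135
row 2: Σ corner-gray over 13 cells = 5332  → 30.5702
row 3: Σ corner-gray over 13 cells = 5943  → 34.0733
row 4: Σ corner-gray over 13 cells = 5618  → 32.2099
row 5: Σ corner-gray over 13 cells = 5698  → 32.6686
row 6: Σ corner-gray over 13 cells = 5625  → 32.2501
row 7: Σ corner-gray over 13 cells = 4555  → 26.1154
row 8: Σ corner-gray over 13 cells = 5492  → 31.4875
row 9: Σ corner-gray over 13 cells = 6976  → 39.9958
row 10: Σ corner-gray over 13 cells = 6906  → 39.5945
row 11: Σ corner-gray over 13 cells = 6785  → 38.9008
row 12: Σ corner-gray over 13 cells = 7250  → 41.5668
Σ rows: total corner-gray = 79946  → 458.3581 mm³

458.358
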